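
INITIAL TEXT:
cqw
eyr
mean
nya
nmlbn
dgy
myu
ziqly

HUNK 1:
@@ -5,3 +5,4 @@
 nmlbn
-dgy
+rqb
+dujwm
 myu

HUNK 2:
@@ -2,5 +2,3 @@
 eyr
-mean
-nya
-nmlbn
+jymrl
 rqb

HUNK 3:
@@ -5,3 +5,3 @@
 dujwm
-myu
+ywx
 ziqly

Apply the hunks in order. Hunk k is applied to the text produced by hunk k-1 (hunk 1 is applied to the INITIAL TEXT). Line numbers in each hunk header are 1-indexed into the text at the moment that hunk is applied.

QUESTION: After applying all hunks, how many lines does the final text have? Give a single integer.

Answer: 7

Derivation:
Hunk 1: at line 5 remove [dgy] add [rqb,dujwm] -> 9 lines: cqw eyr mean nya nmlbn rqb dujwm myu ziqly
Hunk 2: at line 2 remove [mean,nya,nmlbn] add [jymrl] -> 7 lines: cqw eyr jymrl rqb dujwm myu ziqly
Hunk 3: at line 5 remove [myu] add [ywx] -> 7 lines: cqw eyr jymrl rqb dujwm ywx ziqly
Final line count: 7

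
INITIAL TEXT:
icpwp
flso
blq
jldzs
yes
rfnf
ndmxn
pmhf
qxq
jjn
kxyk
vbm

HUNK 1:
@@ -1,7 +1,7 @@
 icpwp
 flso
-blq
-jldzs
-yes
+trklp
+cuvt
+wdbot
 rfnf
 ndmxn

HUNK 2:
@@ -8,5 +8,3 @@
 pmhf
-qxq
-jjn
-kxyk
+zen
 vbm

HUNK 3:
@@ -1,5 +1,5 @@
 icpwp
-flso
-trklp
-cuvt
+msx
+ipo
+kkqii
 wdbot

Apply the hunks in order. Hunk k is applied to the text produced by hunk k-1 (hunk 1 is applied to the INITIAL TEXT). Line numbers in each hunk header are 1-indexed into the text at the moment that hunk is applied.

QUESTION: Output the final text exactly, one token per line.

Answer: icpwp
msx
ipo
kkqii
wdbot
rfnf
ndmxn
pmhf
zen
vbm

Derivation:
Hunk 1: at line 1 remove [blq,jldzs,yes] add [trklp,cuvt,wdbot] -> 12 lines: icpwp flso trklp cuvt wdbot rfnf ndmxn pmhf qxq jjn kxyk vbm
Hunk 2: at line 8 remove [qxq,jjn,kxyk] add [zen] -> 10 lines: icpwp flso trklp cuvt wdbot rfnf ndmxn pmhf zen vbm
Hunk 3: at line 1 remove [flso,trklp,cuvt] add [msx,ipo,kkqii] -> 10 lines: icpwp msx ipo kkqii wdbot rfnf ndmxn pmhf zen vbm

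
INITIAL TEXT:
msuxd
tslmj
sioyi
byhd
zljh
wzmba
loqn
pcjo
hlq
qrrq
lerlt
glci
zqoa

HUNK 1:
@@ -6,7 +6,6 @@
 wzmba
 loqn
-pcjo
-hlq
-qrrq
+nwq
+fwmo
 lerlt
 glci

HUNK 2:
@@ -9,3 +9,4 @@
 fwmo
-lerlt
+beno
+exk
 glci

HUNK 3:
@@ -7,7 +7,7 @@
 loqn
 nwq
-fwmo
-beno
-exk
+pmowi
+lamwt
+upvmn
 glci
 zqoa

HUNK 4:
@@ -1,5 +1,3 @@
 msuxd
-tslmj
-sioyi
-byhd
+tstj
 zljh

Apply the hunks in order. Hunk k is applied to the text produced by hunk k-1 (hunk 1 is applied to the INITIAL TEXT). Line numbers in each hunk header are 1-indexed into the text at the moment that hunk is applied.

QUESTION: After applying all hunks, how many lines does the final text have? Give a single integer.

Hunk 1: at line 6 remove [pcjo,hlq,qrrq] add [nwq,fwmo] -> 12 lines: msuxd tslmj sioyi byhd zljh wzmba loqn nwq fwmo lerlt glci zqoa
Hunk 2: at line 9 remove [lerlt] add [beno,exk] -> 13 lines: msuxd tslmj sioyi byhd zljh wzmba loqn nwq fwmo beno exk glci zqoa
Hunk 3: at line 7 remove [fwmo,beno,exk] add [pmowi,lamwt,upvmn] -> 13 lines: msuxd tslmj sioyi byhd zljh wzmba loqn nwq pmowi lamwt upvmn glci zqoa
Hunk 4: at line 1 remove [tslmj,sioyi,byhd] add [tstj] -> 11 lines: msuxd tstj zljh wzmba loqn nwq pmowi lamwt upvmn glci zqoa
Final line count: 11

Answer: 11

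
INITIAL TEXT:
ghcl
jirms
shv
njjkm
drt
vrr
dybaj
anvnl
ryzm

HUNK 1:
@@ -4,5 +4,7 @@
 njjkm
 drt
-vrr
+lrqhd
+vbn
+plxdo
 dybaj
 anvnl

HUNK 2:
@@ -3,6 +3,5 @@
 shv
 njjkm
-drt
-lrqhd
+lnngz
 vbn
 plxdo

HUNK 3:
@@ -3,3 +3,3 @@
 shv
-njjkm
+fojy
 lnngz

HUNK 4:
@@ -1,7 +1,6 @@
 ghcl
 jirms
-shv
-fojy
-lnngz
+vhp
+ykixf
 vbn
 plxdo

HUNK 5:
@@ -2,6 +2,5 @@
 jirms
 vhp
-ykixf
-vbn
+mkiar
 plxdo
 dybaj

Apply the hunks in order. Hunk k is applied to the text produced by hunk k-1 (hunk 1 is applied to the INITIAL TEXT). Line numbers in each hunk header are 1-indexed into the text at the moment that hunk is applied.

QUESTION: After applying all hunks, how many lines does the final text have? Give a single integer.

Answer: 8

Derivation:
Hunk 1: at line 4 remove [vrr] add [lrqhd,vbn,plxdo] -> 11 lines: ghcl jirms shv njjkm drt lrqhd vbn plxdo dybaj anvnl ryzm
Hunk 2: at line 3 remove [drt,lrqhd] add [lnngz] -> 10 lines: ghcl jirms shv njjkm lnngz vbn plxdo dybaj anvnl ryzm
Hunk 3: at line 3 remove [njjkm] add [fojy] -> 10 lines: ghcl jirms shv fojy lnngz vbn plxdo dybaj anvnl ryzm
Hunk 4: at line 1 remove [shv,fojy,lnngz] add [vhp,ykixf] -> 9 lines: ghcl jirms vhp ykixf vbn plxdo dybaj anvnl ryzm
Hunk 5: at line 2 remove [ykixf,vbn] add [mkiar] -> 8 lines: ghcl jirms vhp mkiar plxdo dybaj anvnl ryzm
Final line count: 8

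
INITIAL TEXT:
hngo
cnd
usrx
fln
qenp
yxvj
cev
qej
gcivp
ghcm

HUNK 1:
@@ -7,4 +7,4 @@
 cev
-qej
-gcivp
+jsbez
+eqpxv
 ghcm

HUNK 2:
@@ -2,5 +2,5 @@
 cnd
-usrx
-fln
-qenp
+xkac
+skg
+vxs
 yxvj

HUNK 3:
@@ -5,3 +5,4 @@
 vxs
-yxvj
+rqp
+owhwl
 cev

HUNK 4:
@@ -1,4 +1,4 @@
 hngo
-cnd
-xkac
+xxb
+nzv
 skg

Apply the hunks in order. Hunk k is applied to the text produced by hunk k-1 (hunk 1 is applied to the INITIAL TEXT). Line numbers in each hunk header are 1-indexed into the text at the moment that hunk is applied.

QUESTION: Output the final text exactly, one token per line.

Hunk 1: at line 7 remove [qej,gcivp] add [jsbez,eqpxv] -> 10 lines: hngo cnd usrx fln qenp yxvj cev jsbez eqpxv ghcm
Hunk 2: at line 2 remove [usrx,fln,qenp] add [xkac,skg,vxs] -> 10 lines: hngo cnd xkac skg vxs yxvj cev jsbez eqpxv ghcm
Hunk 3: at line 5 remove [yxvj] add [rqp,owhwl] -> 11 lines: hngo cnd xkac skg vxs rqp owhwl cev jsbez eqpxv ghcm
Hunk 4: at line 1 remove [cnd,xkac] add [xxb,nzv] -> 11 lines: hngo xxb nzv skg vxs rqp owhwl cev jsbez eqpxv ghcm

Answer: hngo
xxb
nzv
skg
vxs
rqp
owhwl
cev
jsbez
eqpxv
ghcm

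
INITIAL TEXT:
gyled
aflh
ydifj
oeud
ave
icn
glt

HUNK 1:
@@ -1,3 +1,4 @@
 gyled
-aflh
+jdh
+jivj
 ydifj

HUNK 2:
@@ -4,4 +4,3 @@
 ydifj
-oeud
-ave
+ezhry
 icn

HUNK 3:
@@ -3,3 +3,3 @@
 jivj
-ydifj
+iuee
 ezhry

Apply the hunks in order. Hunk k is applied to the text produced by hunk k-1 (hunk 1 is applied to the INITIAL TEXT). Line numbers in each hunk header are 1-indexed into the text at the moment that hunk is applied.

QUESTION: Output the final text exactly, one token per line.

Hunk 1: at line 1 remove [aflh] add [jdh,jivj] -> 8 lines: gyled jdh jivj ydifj oeud ave icn glt
Hunk 2: at line 4 remove [oeud,ave] add [ezhry] -> 7 lines: gyled jdh jivj ydifj ezhry icn glt
Hunk 3: at line 3 remove [ydifj] add [iuee] -> 7 lines: gyled jdh jivj iuee ezhry icn glt

Answer: gyled
jdh
jivj
iuee
ezhry
icn
glt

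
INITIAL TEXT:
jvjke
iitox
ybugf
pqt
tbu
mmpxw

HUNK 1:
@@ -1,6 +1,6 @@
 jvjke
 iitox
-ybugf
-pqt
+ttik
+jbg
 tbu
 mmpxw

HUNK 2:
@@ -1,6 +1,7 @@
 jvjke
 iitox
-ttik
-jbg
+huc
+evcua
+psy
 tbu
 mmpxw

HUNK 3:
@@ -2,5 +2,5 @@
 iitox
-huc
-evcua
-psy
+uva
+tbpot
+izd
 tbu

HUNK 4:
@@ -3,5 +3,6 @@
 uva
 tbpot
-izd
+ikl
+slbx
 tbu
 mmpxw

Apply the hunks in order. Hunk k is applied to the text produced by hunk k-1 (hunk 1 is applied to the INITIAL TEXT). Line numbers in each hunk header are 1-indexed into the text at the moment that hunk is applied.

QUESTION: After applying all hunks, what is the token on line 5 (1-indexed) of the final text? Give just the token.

Hunk 1: at line 1 remove [ybugf,pqt] add [ttik,jbg] -> 6 lines: jvjke iitox ttik jbg tbu mmpxw
Hunk 2: at line 1 remove [ttik,jbg] add [huc,evcua,psy] -> 7 lines: jvjke iitox huc evcua psy tbu mmpxw
Hunk 3: at line 2 remove [huc,evcua,psy] add [uva,tbpot,izd] -> 7 lines: jvjke iitox uva tbpot izd tbu mmpxw
Hunk 4: at line 3 remove [izd] add [ikl,slbx] -> 8 lines: jvjke iitox uva tbpot ikl slbx tbu mmpxw
Final line 5: ikl

Answer: ikl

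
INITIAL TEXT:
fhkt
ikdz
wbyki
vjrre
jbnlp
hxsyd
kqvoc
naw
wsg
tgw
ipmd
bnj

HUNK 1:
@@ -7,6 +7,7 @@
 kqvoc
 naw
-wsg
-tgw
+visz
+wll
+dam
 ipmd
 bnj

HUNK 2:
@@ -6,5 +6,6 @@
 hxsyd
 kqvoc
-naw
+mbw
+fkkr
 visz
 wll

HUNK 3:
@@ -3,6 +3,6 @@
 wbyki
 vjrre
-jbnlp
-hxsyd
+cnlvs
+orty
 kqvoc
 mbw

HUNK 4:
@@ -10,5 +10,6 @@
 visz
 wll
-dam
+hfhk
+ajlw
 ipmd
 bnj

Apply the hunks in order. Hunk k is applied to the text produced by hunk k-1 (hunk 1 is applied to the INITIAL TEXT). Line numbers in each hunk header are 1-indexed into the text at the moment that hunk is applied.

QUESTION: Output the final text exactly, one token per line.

Hunk 1: at line 7 remove [wsg,tgw] add [visz,wll,dam] -> 13 lines: fhkt ikdz wbyki vjrre jbnlp hxsyd kqvoc naw visz wll dam ipmd bnj
Hunk 2: at line 6 remove [naw] add [mbw,fkkr] -> 14 lines: fhkt ikdz wbyki vjrre jbnlp hxsyd kqvoc mbw fkkr visz wll dam ipmd bnj
Hunk 3: at line 3 remove [jbnlp,hxsyd] add [cnlvs,orty] -> 14 lines: fhkt ikdz wbyki vjrre cnlvs orty kqvoc mbw fkkr visz wll dam ipmd bnj
Hunk 4: at line 10 remove [dam] add [hfhk,ajlw] -> 15 lines: fhkt ikdz wbyki vjrre cnlvs orty kqvoc mbw fkkr visz wll hfhk ajlw ipmd bnj

Answer: fhkt
ikdz
wbyki
vjrre
cnlvs
orty
kqvoc
mbw
fkkr
visz
wll
hfhk
ajlw
ipmd
bnj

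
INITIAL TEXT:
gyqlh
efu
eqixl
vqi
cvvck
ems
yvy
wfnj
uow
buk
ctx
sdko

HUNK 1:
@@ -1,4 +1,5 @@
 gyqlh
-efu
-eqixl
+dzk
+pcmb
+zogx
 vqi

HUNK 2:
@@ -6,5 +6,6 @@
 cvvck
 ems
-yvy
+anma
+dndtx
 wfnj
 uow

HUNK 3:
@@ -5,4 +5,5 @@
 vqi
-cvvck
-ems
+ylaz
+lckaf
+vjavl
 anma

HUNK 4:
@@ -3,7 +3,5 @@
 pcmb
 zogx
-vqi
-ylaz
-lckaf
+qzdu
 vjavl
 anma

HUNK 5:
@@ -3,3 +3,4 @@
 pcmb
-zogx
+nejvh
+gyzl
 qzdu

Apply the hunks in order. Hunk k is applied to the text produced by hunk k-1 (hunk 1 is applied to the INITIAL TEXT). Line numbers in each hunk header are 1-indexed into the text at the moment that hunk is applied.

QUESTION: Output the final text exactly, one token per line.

Hunk 1: at line 1 remove [efu,eqixl] add [dzk,pcmb,zogx] -> 13 lines: gyqlh dzk pcmb zogx vqi cvvck ems yvy wfnj uow buk ctx sdko
Hunk 2: at line 6 remove [yvy] add [anma,dndtx] -> 14 lines: gyqlh dzk pcmb zogx vqi cvvck ems anma dndtx wfnj uow buk ctx sdko
Hunk 3: at line 5 remove [cvvck,ems] add [ylaz,lckaf,vjavl] -> 15 lines: gyqlh dzk pcmb zogx vqi ylaz lckaf vjavl anma dndtx wfnj uow buk ctx sdko
Hunk 4: at line 3 remove [vqi,ylaz,lckaf] add [qzdu] -> 13 lines: gyqlh dzk pcmb zogx qzdu vjavl anma dndtx wfnj uow buk ctx sdko
Hunk 5: at line 3 remove [zogx] add [nejvh,gyzl] -> 14 lines: gyqlh dzk pcmb nejvh gyzl qzdu vjavl anma dndtx wfnj uow buk ctx sdko

Answer: gyqlh
dzk
pcmb
nejvh
gyzl
qzdu
vjavl
anma
dndtx
wfnj
uow
buk
ctx
sdko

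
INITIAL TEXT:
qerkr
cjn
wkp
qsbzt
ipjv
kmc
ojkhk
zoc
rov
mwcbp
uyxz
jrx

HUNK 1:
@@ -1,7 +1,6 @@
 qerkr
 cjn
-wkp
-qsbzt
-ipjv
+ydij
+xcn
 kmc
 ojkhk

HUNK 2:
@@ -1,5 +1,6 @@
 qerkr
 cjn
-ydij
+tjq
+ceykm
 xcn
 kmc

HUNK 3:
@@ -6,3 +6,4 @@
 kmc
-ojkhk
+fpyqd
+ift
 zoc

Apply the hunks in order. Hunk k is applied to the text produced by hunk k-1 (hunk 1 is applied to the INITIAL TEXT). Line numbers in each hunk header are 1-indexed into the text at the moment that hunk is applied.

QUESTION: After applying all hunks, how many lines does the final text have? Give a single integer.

Answer: 13

Derivation:
Hunk 1: at line 1 remove [wkp,qsbzt,ipjv] add [ydij,xcn] -> 11 lines: qerkr cjn ydij xcn kmc ojkhk zoc rov mwcbp uyxz jrx
Hunk 2: at line 1 remove [ydij] add [tjq,ceykm] -> 12 lines: qerkr cjn tjq ceykm xcn kmc ojkhk zoc rov mwcbp uyxz jrx
Hunk 3: at line 6 remove [ojkhk] add [fpyqd,ift] -> 13 lines: qerkr cjn tjq ceykm xcn kmc fpyqd ift zoc rov mwcbp uyxz jrx
Final line count: 13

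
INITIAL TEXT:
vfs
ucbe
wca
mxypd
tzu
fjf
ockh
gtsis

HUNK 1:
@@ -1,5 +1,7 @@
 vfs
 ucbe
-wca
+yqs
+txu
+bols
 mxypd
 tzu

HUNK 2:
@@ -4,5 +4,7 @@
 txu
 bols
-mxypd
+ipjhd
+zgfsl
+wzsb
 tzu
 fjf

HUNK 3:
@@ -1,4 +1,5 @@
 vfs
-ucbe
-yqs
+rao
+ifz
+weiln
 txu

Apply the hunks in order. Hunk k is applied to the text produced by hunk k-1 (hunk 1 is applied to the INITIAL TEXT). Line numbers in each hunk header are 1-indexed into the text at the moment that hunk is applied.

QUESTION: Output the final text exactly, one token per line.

Hunk 1: at line 1 remove [wca] add [yqs,txu,bols] -> 10 lines: vfs ucbe yqs txu bols mxypd tzu fjf ockh gtsis
Hunk 2: at line 4 remove [mxypd] add [ipjhd,zgfsl,wzsb] -> 12 lines: vfs ucbe yqs txu bols ipjhd zgfsl wzsb tzu fjf ockh gtsis
Hunk 3: at line 1 remove [ucbe,yqs] add [rao,ifz,weiln] -> 13 lines: vfs rao ifz weiln txu bols ipjhd zgfsl wzsb tzu fjf ockh gtsis

Answer: vfs
rao
ifz
weiln
txu
bols
ipjhd
zgfsl
wzsb
tzu
fjf
ockh
gtsis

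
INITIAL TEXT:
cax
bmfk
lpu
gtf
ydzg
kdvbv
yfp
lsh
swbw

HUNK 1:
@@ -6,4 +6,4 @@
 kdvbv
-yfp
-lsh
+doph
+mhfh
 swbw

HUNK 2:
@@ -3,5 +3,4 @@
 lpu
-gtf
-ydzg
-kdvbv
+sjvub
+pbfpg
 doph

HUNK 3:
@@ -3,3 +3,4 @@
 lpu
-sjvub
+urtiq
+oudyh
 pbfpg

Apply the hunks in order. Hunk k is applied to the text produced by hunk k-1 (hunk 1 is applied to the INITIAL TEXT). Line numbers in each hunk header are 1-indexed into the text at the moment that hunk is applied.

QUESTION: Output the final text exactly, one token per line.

Answer: cax
bmfk
lpu
urtiq
oudyh
pbfpg
doph
mhfh
swbw

Derivation:
Hunk 1: at line 6 remove [yfp,lsh] add [doph,mhfh] -> 9 lines: cax bmfk lpu gtf ydzg kdvbv doph mhfh swbw
Hunk 2: at line 3 remove [gtf,ydzg,kdvbv] add [sjvub,pbfpg] -> 8 lines: cax bmfk lpu sjvub pbfpg doph mhfh swbw
Hunk 3: at line 3 remove [sjvub] add [urtiq,oudyh] -> 9 lines: cax bmfk lpu urtiq oudyh pbfpg doph mhfh swbw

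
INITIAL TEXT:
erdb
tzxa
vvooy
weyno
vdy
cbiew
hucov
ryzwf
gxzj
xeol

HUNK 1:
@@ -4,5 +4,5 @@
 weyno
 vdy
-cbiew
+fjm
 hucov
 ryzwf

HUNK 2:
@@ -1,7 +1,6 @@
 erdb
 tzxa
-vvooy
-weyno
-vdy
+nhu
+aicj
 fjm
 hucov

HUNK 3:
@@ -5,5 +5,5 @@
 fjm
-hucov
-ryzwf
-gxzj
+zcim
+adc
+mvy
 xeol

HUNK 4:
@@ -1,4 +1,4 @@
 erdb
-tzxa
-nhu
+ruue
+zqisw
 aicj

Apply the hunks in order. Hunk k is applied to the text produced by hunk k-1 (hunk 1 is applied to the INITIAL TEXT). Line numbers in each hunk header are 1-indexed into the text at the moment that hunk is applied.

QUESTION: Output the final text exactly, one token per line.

Hunk 1: at line 4 remove [cbiew] add [fjm] -> 10 lines: erdb tzxa vvooy weyno vdy fjm hucov ryzwf gxzj xeol
Hunk 2: at line 1 remove [vvooy,weyno,vdy] add [nhu,aicj] -> 9 lines: erdb tzxa nhu aicj fjm hucov ryzwf gxzj xeol
Hunk 3: at line 5 remove [hucov,ryzwf,gxzj] add [zcim,adc,mvy] -> 9 lines: erdb tzxa nhu aicj fjm zcim adc mvy xeol
Hunk 4: at line 1 remove [tzxa,nhu] add [ruue,zqisw] -> 9 lines: erdb ruue zqisw aicj fjm zcim adc mvy xeol

Answer: erdb
ruue
zqisw
aicj
fjm
zcim
adc
mvy
xeol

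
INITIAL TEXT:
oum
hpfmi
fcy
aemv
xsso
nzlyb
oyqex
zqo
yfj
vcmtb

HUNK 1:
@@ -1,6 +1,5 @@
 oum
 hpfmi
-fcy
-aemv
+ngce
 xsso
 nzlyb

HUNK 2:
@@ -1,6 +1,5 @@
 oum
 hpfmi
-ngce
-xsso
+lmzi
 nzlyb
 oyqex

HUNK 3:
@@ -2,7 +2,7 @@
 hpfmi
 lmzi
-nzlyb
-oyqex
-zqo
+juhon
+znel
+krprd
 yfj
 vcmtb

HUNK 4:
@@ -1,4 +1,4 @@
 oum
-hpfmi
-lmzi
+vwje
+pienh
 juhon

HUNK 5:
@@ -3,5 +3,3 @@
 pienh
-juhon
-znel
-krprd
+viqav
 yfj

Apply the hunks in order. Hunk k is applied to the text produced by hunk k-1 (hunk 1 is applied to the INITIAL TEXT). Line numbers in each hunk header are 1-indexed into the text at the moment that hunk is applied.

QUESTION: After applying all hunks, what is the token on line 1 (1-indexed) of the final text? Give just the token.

Hunk 1: at line 1 remove [fcy,aemv] add [ngce] -> 9 lines: oum hpfmi ngce xsso nzlyb oyqex zqo yfj vcmtb
Hunk 2: at line 1 remove [ngce,xsso] add [lmzi] -> 8 lines: oum hpfmi lmzi nzlyb oyqex zqo yfj vcmtb
Hunk 3: at line 2 remove [nzlyb,oyqex,zqo] add [juhon,znel,krprd] -> 8 lines: oum hpfmi lmzi juhon znel krprd yfj vcmtb
Hunk 4: at line 1 remove [hpfmi,lmzi] add [vwje,pienh] -> 8 lines: oum vwje pienh juhon znel krprd yfj vcmtb
Hunk 5: at line 3 remove [juhon,znel,krprd] add [viqav] -> 6 lines: oum vwje pienh viqav yfj vcmtb
Final line 1: oum

Answer: oum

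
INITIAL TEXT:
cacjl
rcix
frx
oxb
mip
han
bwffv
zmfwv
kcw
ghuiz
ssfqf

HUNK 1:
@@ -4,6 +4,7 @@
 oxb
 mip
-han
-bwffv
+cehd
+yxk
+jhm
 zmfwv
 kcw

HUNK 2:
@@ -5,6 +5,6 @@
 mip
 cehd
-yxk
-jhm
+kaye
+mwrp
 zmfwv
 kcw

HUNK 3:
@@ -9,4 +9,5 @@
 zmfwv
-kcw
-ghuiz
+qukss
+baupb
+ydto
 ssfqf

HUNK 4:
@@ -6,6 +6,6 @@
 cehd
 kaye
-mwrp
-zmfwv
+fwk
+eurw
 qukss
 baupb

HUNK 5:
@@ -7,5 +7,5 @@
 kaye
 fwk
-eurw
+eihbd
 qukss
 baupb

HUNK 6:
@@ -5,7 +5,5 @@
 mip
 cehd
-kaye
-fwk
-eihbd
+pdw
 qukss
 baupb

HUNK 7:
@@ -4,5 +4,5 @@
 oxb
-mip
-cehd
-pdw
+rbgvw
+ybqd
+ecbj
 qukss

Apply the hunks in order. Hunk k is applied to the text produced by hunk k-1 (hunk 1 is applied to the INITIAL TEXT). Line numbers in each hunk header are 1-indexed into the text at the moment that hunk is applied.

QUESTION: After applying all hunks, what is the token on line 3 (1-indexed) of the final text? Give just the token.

Answer: frx

Derivation:
Hunk 1: at line 4 remove [han,bwffv] add [cehd,yxk,jhm] -> 12 lines: cacjl rcix frx oxb mip cehd yxk jhm zmfwv kcw ghuiz ssfqf
Hunk 2: at line 5 remove [yxk,jhm] add [kaye,mwrp] -> 12 lines: cacjl rcix frx oxb mip cehd kaye mwrp zmfwv kcw ghuiz ssfqf
Hunk 3: at line 9 remove [kcw,ghuiz] add [qukss,baupb,ydto] -> 13 lines: cacjl rcix frx oxb mip cehd kaye mwrp zmfwv qukss baupb ydto ssfqf
Hunk 4: at line 6 remove [mwrp,zmfwv] add [fwk,eurw] -> 13 lines: cacjl rcix frx oxb mip cehd kaye fwk eurw qukss baupb ydto ssfqf
Hunk 5: at line 7 remove [eurw] add [eihbd] -> 13 lines: cacjl rcix frx oxb mip cehd kaye fwk eihbd qukss baupb ydto ssfqf
Hunk 6: at line 5 remove [kaye,fwk,eihbd] add [pdw] -> 11 lines: cacjl rcix frx oxb mip cehd pdw qukss baupb ydto ssfqf
Hunk 7: at line 4 remove [mip,cehd,pdw] add [rbgvw,ybqd,ecbj] -> 11 lines: cacjl rcix frx oxb rbgvw ybqd ecbj qukss baupb ydto ssfqf
Final line 3: frx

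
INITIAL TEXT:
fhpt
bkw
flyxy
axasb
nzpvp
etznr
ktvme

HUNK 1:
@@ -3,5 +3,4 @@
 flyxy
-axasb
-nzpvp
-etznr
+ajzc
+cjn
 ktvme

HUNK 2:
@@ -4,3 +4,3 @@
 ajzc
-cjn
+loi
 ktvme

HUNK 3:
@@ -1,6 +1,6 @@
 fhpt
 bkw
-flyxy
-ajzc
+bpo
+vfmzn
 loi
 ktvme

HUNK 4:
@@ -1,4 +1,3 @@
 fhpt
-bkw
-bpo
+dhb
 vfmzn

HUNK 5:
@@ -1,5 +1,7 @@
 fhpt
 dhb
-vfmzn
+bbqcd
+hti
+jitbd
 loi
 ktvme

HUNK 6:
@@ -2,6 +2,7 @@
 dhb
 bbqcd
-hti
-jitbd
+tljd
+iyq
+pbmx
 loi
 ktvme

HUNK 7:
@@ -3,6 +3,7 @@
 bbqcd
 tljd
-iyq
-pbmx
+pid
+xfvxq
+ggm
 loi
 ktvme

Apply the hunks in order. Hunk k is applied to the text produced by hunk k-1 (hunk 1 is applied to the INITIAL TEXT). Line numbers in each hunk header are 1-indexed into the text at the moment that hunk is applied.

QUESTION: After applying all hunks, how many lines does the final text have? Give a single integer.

Answer: 9

Derivation:
Hunk 1: at line 3 remove [axasb,nzpvp,etznr] add [ajzc,cjn] -> 6 lines: fhpt bkw flyxy ajzc cjn ktvme
Hunk 2: at line 4 remove [cjn] add [loi] -> 6 lines: fhpt bkw flyxy ajzc loi ktvme
Hunk 3: at line 1 remove [flyxy,ajzc] add [bpo,vfmzn] -> 6 lines: fhpt bkw bpo vfmzn loi ktvme
Hunk 4: at line 1 remove [bkw,bpo] add [dhb] -> 5 lines: fhpt dhb vfmzn loi ktvme
Hunk 5: at line 1 remove [vfmzn] add [bbqcd,hti,jitbd] -> 7 lines: fhpt dhb bbqcd hti jitbd loi ktvme
Hunk 6: at line 2 remove [hti,jitbd] add [tljd,iyq,pbmx] -> 8 lines: fhpt dhb bbqcd tljd iyq pbmx loi ktvme
Hunk 7: at line 3 remove [iyq,pbmx] add [pid,xfvxq,ggm] -> 9 lines: fhpt dhb bbqcd tljd pid xfvxq ggm loi ktvme
Final line count: 9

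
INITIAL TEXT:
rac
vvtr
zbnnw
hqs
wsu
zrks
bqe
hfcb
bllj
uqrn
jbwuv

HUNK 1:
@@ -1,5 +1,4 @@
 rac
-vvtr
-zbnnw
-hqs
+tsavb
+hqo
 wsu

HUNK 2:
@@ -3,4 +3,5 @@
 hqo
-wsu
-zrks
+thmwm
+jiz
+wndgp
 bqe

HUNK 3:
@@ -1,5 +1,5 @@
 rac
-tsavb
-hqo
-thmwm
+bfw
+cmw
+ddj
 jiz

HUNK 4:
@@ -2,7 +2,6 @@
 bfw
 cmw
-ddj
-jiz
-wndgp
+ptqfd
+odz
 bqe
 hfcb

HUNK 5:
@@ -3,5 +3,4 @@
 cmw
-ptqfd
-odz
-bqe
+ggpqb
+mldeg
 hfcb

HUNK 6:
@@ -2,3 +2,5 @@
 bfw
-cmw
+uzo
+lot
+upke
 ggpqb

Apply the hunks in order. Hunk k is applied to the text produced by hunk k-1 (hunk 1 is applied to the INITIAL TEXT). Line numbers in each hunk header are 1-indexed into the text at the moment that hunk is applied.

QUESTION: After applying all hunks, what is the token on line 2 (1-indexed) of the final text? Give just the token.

Answer: bfw

Derivation:
Hunk 1: at line 1 remove [vvtr,zbnnw,hqs] add [tsavb,hqo] -> 10 lines: rac tsavb hqo wsu zrks bqe hfcb bllj uqrn jbwuv
Hunk 2: at line 3 remove [wsu,zrks] add [thmwm,jiz,wndgp] -> 11 lines: rac tsavb hqo thmwm jiz wndgp bqe hfcb bllj uqrn jbwuv
Hunk 3: at line 1 remove [tsavb,hqo,thmwm] add [bfw,cmw,ddj] -> 11 lines: rac bfw cmw ddj jiz wndgp bqe hfcb bllj uqrn jbwuv
Hunk 4: at line 2 remove [ddj,jiz,wndgp] add [ptqfd,odz] -> 10 lines: rac bfw cmw ptqfd odz bqe hfcb bllj uqrn jbwuv
Hunk 5: at line 3 remove [ptqfd,odz,bqe] add [ggpqb,mldeg] -> 9 lines: rac bfw cmw ggpqb mldeg hfcb bllj uqrn jbwuv
Hunk 6: at line 2 remove [cmw] add [uzo,lot,upke] -> 11 lines: rac bfw uzo lot upke ggpqb mldeg hfcb bllj uqrn jbwuv
Final line 2: bfw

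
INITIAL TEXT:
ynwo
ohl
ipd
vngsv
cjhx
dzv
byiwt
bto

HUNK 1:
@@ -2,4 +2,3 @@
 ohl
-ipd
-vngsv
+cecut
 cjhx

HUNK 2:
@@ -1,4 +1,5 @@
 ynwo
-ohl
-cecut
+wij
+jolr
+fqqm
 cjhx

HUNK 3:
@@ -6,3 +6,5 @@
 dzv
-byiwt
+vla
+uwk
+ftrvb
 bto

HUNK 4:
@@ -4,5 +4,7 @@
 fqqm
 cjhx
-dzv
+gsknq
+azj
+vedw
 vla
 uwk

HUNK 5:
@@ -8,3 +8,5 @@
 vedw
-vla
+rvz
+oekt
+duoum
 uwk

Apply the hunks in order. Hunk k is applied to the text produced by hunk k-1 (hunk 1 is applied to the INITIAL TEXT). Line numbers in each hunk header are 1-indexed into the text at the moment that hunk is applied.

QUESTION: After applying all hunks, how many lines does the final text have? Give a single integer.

Answer: 14

Derivation:
Hunk 1: at line 2 remove [ipd,vngsv] add [cecut] -> 7 lines: ynwo ohl cecut cjhx dzv byiwt bto
Hunk 2: at line 1 remove [ohl,cecut] add [wij,jolr,fqqm] -> 8 lines: ynwo wij jolr fqqm cjhx dzv byiwt bto
Hunk 3: at line 6 remove [byiwt] add [vla,uwk,ftrvb] -> 10 lines: ynwo wij jolr fqqm cjhx dzv vla uwk ftrvb bto
Hunk 4: at line 4 remove [dzv] add [gsknq,azj,vedw] -> 12 lines: ynwo wij jolr fqqm cjhx gsknq azj vedw vla uwk ftrvb bto
Hunk 5: at line 8 remove [vla] add [rvz,oekt,duoum] -> 14 lines: ynwo wij jolr fqqm cjhx gsknq azj vedw rvz oekt duoum uwk ftrvb bto
Final line count: 14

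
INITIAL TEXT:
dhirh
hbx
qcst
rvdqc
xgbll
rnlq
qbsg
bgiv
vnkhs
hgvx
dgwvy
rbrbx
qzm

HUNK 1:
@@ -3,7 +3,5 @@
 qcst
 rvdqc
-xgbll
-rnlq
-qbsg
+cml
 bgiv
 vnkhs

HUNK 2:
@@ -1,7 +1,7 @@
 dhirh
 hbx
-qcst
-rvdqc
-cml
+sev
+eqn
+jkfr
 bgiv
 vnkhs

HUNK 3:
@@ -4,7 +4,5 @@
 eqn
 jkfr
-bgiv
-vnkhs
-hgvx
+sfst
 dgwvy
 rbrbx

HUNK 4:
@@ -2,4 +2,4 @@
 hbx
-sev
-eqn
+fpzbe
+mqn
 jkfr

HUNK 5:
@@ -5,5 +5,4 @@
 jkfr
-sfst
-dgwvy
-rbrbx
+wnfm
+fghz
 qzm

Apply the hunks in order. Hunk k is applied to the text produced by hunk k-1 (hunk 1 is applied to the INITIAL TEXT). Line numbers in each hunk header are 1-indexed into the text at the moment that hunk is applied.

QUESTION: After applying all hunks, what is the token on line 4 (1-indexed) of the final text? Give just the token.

Answer: mqn

Derivation:
Hunk 1: at line 3 remove [xgbll,rnlq,qbsg] add [cml] -> 11 lines: dhirh hbx qcst rvdqc cml bgiv vnkhs hgvx dgwvy rbrbx qzm
Hunk 2: at line 1 remove [qcst,rvdqc,cml] add [sev,eqn,jkfr] -> 11 lines: dhirh hbx sev eqn jkfr bgiv vnkhs hgvx dgwvy rbrbx qzm
Hunk 3: at line 4 remove [bgiv,vnkhs,hgvx] add [sfst] -> 9 lines: dhirh hbx sev eqn jkfr sfst dgwvy rbrbx qzm
Hunk 4: at line 2 remove [sev,eqn] add [fpzbe,mqn] -> 9 lines: dhirh hbx fpzbe mqn jkfr sfst dgwvy rbrbx qzm
Hunk 5: at line 5 remove [sfst,dgwvy,rbrbx] add [wnfm,fghz] -> 8 lines: dhirh hbx fpzbe mqn jkfr wnfm fghz qzm
Final line 4: mqn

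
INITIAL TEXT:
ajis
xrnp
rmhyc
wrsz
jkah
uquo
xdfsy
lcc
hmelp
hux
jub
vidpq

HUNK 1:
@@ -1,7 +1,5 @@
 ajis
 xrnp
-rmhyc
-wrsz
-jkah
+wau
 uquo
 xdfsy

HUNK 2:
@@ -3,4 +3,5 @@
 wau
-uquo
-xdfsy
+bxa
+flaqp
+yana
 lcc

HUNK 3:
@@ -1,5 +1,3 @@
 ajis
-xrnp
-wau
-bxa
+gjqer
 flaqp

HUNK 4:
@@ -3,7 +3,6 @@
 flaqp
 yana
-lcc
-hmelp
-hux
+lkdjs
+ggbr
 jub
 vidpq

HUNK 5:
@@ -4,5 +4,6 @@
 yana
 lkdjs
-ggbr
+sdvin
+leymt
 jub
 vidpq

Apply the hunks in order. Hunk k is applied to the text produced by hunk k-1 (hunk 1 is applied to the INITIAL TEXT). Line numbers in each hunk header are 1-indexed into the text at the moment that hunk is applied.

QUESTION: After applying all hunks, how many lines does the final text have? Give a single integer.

Hunk 1: at line 1 remove [rmhyc,wrsz,jkah] add [wau] -> 10 lines: ajis xrnp wau uquo xdfsy lcc hmelp hux jub vidpq
Hunk 2: at line 3 remove [uquo,xdfsy] add [bxa,flaqp,yana] -> 11 lines: ajis xrnp wau bxa flaqp yana lcc hmelp hux jub vidpq
Hunk 3: at line 1 remove [xrnp,wau,bxa] add [gjqer] -> 9 lines: ajis gjqer flaqp yana lcc hmelp hux jub vidpq
Hunk 4: at line 3 remove [lcc,hmelp,hux] add [lkdjs,ggbr] -> 8 lines: ajis gjqer flaqp yana lkdjs ggbr jub vidpq
Hunk 5: at line 4 remove [ggbr] add [sdvin,leymt] -> 9 lines: ajis gjqer flaqp yana lkdjs sdvin leymt jub vidpq
Final line count: 9

Answer: 9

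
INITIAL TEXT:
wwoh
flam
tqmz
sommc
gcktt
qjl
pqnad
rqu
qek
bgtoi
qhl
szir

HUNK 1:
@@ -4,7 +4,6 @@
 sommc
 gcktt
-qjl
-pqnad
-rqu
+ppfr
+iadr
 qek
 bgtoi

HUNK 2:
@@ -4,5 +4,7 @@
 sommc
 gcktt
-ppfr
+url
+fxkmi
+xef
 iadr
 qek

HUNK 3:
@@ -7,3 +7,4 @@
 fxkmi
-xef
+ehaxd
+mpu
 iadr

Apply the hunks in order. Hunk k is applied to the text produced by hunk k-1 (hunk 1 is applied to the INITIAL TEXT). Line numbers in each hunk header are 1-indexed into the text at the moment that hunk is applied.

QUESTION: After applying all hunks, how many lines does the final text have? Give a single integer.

Answer: 14

Derivation:
Hunk 1: at line 4 remove [qjl,pqnad,rqu] add [ppfr,iadr] -> 11 lines: wwoh flam tqmz sommc gcktt ppfr iadr qek bgtoi qhl szir
Hunk 2: at line 4 remove [ppfr] add [url,fxkmi,xef] -> 13 lines: wwoh flam tqmz sommc gcktt url fxkmi xef iadr qek bgtoi qhl szir
Hunk 3: at line 7 remove [xef] add [ehaxd,mpu] -> 14 lines: wwoh flam tqmz sommc gcktt url fxkmi ehaxd mpu iadr qek bgtoi qhl szir
Final line count: 14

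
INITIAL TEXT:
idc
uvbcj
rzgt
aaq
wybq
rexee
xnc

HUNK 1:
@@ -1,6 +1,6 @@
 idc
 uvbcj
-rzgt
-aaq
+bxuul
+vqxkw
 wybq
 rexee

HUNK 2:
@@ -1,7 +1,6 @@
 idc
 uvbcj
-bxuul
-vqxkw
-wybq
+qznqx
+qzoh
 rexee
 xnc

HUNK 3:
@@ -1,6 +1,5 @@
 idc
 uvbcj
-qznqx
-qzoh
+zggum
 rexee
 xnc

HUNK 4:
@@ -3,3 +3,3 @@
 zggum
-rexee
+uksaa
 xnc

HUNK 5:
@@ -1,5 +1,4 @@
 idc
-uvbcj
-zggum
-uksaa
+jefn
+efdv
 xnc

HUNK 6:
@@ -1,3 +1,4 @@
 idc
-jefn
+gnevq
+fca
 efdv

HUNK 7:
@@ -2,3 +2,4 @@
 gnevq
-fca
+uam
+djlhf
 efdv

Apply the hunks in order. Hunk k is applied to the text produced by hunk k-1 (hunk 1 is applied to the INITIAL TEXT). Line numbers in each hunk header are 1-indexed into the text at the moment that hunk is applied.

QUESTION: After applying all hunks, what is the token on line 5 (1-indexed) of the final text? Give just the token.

Answer: efdv

Derivation:
Hunk 1: at line 1 remove [rzgt,aaq] add [bxuul,vqxkw] -> 7 lines: idc uvbcj bxuul vqxkw wybq rexee xnc
Hunk 2: at line 1 remove [bxuul,vqxkw,wybq] add [qznqx,qzoh] -> 6 lines: idc uvbcj qznqx qzoh rexee xnc
Hunk 3: at line 1 remove [qznqx,qzoh] add [zggum] -> 5 lines: idc uvbcj zggum rexee xnc
Hunk 4: at line 3 remove [rexee] add [uksaa] -> 5 lines: idc uvbcj zggum uksaa xnc
Hunk 5: at line 1 remove [uvbcj,zggum,uksaa] add [jefn,efdv] -> 4 lines: idc jefn efdv xnc
Hunk 6: at line 1 remove [jefn] add [gnevq,fca] -> 5 lines: idc gnevq fca efdv xnc
Hunk 7: at line 2 remove [fca] add [uam,djlhf] -> 6 lines: idc gnevq uam djlhf efdv xnc
Final line 5: efdv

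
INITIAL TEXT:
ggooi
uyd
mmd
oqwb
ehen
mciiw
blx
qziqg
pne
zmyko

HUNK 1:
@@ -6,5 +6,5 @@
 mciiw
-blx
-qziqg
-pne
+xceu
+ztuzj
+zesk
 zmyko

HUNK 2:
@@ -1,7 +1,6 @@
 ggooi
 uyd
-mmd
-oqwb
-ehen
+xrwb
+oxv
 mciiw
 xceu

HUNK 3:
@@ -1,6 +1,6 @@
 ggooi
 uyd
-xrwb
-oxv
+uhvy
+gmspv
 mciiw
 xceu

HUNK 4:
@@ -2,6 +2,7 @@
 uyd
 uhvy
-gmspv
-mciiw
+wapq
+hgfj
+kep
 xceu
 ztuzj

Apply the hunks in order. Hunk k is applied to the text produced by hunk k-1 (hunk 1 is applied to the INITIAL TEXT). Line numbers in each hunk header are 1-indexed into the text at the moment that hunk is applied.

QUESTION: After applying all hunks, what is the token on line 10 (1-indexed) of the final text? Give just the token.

Hunk 1: at line 6 remove [blx,qziqg,pne] add [xceu,ztuzj,zesk] -> 10 lines: ggooi uyd mmd oqwb ehen mciiw xceu ztuzj zesk zmyko
Hunk 2: at line 1 remove [mmd,oqwb,ehen] add [xrwb,oxv] -> 9 lines: ggooi uyd xrwb oxv mciiw xceu ztuzj zesk zmyko
Hunk 3: at line 1 remove [xrwb,oxv] add [uhvy,gmspv] -> 9 lines: ggooi uyd uhvy gmspv mciiw xceu ztuzj zesk zmyko
Hunk 4: at line 2 remove [gmspv,mciiw] add [wapq,hgfj,kep] -> 10 lines: ggooi uyd uhvy wapq hgfj kep xceu ztuzj zesk zmyko
Final line 10: zmyko

Answer: zmyko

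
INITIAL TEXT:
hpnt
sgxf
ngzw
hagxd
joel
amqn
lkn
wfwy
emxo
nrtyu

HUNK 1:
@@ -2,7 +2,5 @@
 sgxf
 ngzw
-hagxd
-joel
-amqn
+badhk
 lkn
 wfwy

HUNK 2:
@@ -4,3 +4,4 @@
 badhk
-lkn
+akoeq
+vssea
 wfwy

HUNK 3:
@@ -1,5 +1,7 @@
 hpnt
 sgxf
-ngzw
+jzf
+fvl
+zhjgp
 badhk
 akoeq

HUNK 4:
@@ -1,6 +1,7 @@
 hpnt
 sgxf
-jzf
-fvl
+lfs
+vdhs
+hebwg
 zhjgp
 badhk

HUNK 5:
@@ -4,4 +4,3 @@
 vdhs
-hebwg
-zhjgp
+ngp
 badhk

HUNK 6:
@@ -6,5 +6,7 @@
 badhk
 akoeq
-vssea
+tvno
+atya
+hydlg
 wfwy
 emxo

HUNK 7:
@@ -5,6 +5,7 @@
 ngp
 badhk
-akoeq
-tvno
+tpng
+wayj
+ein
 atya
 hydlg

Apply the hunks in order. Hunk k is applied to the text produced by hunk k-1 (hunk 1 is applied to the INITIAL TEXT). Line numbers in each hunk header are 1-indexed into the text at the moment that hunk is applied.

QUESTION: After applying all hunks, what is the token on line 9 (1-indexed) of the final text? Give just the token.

Hunk 1: at line 2 remove [hagxd,joel,amqn] add [badhk] -> 8 lines: hpnt sgxf ngzw badhk lkn wfwy emxo nrtyu
Hunk 2: at line 4 remove [lkn] add [akoeq,vssea] -> 9 lines: hpnt sgxf ngzw badhk akoeq vssea wfwy emxo nrtyu
Hunk 3: at line 1 remove [ngzw] add [jzf,fvl,zhjgp] -> 11 lines: hpnt sgxf jzf fvl zhjgp badhk akoeq vssea wfwy emxo nrtyu
Hunk 4: at line 1 remove [jzf,fvl] add [lfs,vdhs,hebwg] -> 12 lines: hpnt sgxf lfs vdhs hebwg zhjgp badhk akoeq vssea wfwy emxo nrtyu
Hunk 5: at line 4 remove [hebwg,zhjgp] add [ngp] -> 11 lines: hpnt sgxf lfs vdhs ngp badhk akoeq vssea wfwy emxo nrtyu
Hunk 6: at line 6 remove [vssea] add [tvno,atya,hydlg] -> 13 lines: hpnt sgxf lfs vdhs ngp badhk akoeq tvno atya hydlg wfwy emxo nrtyu
Hunk 7: at line 5 remove [akoeq,tvno] add [tpng,wayj,ein] -> 14 lines: hpnt sgxf lfs vdhs ngp badhk tpng wayj ein atya hydlg wfwy emxo nrtyu
Final line 9: ein

Answer: ein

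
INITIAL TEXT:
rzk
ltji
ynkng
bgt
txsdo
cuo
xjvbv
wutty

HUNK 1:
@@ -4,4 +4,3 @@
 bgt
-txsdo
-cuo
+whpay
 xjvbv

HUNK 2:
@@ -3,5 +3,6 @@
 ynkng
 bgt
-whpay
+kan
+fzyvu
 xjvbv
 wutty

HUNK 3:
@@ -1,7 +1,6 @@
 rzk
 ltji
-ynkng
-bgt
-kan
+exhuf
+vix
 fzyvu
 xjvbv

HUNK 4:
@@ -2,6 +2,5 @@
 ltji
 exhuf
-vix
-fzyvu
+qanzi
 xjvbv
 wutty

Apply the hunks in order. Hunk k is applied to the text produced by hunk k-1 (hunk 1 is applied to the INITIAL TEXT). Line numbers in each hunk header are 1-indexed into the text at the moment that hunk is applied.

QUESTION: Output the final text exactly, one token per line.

Answer: rzk
ltji
exhuf
qanzi
xjvbv
wutty

Derivation:
Hunk 1: at line 4 remove [txsdo,cuo] add [whpay] -> 7 lines: rzk ltji ynkng bgt whpay xjvbv wutty
Hunk 2: at line 3 remove [whpay] add [kan,fzyvu] -> 8 lines: rzk ltji ynkng bgt kan fzyvu xjvbv wutty
Hunk 3: at line 1 remove [ynkng,bgt,kan] add [exhuf,vix] -> 7 lines: rzk ltji exhuf vix fzyvu xjvbv wutty
Hunk 4: at line 2 remove [vix,fzyvu] add [qanzi] -> 6 lines: rzk ltji exhuf qanzi xjvbv wutty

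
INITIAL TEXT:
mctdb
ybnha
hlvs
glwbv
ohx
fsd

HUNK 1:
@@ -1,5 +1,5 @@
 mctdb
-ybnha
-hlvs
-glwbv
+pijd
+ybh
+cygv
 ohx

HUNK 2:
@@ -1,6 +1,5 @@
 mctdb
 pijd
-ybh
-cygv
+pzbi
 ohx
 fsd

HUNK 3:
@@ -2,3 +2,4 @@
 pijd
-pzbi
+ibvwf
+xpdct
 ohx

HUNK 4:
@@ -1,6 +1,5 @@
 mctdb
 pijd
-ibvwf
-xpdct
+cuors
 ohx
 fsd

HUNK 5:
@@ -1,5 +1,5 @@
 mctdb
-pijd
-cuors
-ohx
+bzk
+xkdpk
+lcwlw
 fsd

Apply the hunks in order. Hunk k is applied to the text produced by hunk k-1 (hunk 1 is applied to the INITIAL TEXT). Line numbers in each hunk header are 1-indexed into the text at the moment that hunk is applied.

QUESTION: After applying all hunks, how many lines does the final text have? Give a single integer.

Hunk 1: at line 1 remove [ybnha,hlvs,glwbv] add [pijd,ybh,cygv] -> 6 lines: mctdb pijd ybh cygv ohx fsd
Hunk 2: at line 1 remove [ybh,cygv] add [pzbi] -> 5 lines: mctdb pijd pzbi ohx fsd
Hunk 3: at line 2 remove [pzbi] add [ibvwf,xpdct] -> 6 lines: mctdb pijd ibvwf xpdct ohx fsd
Hunk 4: at line 1 remove [ibvwf,xpdct] add [cuors] -> 5 lines: mctdb pijd cuors ohx fsd
Hunk 5: at line 1 remove [pijd,cuors,ohx] add [bzk,xkdpk,lcwlw] -> 5 lines: mctdb bzk xkdpk lcwlw fsd
Final line count: 5

Answer: 5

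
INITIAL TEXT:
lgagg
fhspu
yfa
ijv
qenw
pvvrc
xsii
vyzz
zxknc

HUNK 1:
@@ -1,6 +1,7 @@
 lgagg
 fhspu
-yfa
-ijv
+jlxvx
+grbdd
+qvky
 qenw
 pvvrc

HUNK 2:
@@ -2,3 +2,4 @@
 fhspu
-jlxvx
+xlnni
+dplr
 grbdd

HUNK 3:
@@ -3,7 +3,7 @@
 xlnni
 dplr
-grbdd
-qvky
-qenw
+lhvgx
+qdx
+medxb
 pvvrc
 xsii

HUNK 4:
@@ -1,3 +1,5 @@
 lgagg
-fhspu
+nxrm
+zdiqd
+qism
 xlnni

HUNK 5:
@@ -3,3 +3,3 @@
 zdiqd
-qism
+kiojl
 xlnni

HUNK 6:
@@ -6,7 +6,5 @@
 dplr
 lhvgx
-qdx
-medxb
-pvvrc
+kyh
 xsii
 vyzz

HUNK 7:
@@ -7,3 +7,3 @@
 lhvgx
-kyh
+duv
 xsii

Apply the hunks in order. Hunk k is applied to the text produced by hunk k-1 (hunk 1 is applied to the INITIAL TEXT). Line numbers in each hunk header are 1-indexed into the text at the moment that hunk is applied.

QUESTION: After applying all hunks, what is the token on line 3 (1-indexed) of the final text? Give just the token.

Hunk 1: at line 1 remove [yfa,ijv] add [jlxvx,grbdd,qvky] -> 10 lines: lgagg fhspu jlxvx grbdd qvky qenw pvvrc xsii vyzz zxknc
Hunk 2: at line 2 remove [jlxvx] add [xlnni,dplr] -> 11 lines: lgagg fhspu xlnni dplr grbdd qvky qenw pvvrc xsii vyzz zxknc
Hunk 3: at line 3 remove [grbdd,qvky,qenw] add [lhvgx,qdx,medxb] -> 11 lines: lgagg fhspu xlnni dplr lhvgx qdx medxb pvvrc xsii vyzz zxknc
Hunk 4: at line 1 remove [fhspu] add [nxrm,zdiqd,qism] -> 13 lines: lgagg nxrm zdiqd qism xlnni dplr lhvgx qdx medxb pvvrc xsii vyzz zxknc
Hunk 5: at line 3 remove [qism] add [kiojl] -> 13 lines: lgagg nxrm zdiqd kiojl xlnni dplr lhvgx qdx medxb pvvrc xsii vyzz zxknc
Hunk 6: at line 6 remove [qdx,medxb,pvvrc] add [kyh] -> 11 lines: lgagg nxrm zdiqd kiojl xlnni dplr lhvgx kyh xsii vyzz zxknc
Hunk 7: at line 7 remove [kyh] add [duv] -> 11 lines: lgagg nxrm zdiqd kiojl xlnni dplr lhvgx duv xsii vyzz zxknc
Final line 3: zdiqd

Answer: zdiqd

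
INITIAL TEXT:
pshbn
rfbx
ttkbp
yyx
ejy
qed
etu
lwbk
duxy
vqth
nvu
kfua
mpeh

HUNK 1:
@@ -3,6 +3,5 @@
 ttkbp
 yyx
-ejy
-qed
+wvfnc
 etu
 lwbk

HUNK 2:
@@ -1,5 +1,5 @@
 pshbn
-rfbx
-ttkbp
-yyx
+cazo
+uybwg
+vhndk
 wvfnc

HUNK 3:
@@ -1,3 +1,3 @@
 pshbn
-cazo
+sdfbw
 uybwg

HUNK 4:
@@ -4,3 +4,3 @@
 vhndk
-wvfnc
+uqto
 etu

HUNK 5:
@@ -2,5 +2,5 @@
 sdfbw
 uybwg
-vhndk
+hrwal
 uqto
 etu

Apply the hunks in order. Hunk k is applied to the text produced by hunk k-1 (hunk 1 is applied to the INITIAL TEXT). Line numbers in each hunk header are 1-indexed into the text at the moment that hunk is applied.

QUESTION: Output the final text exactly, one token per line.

Hunk 1: at line 3 remove [ejy,qed] add [wvfnc] -> 12 lines: pshbn rfbx ttkbp yyx wvfnc etu lwbk duxy vqth nvu kfua mpeh
Hunk 2: at line 1 remove [rfbx,ttkbp,yyx] add [cazo,uybwg,vhndk] -> 12 lines: pshbn cazo uybwg vhndk wvfnc etu lwbk duxy vqth nvu kfua mpeh
Hunk 3: at line 1 remove [cazo] add [sdfbw] -> 12 lines: pshbn sdfbw uybwg vhndk wvfnc etu lwbk duxy vqth nvu kfua mpeh
Hunk 4: at line 4 remove [wvfnc] add [uqto] -> 12 lines: pshbn sdfbw uybwg vhndk uqto etu lwbk duxy vqth nvu kfua mpeh
Hunk 5: at line 2 remove [vhndk] add [hrwal] -> 12 lines: pshbn sdfbw uybwg hrwal uqto etu lwbk duxy vqth nvu kfua mpeh

Answer: pshbn
sdfbw
uybwg
hrwal
uqto
etu
lwbk
duxy
vqth
nvu
kfua
mpeh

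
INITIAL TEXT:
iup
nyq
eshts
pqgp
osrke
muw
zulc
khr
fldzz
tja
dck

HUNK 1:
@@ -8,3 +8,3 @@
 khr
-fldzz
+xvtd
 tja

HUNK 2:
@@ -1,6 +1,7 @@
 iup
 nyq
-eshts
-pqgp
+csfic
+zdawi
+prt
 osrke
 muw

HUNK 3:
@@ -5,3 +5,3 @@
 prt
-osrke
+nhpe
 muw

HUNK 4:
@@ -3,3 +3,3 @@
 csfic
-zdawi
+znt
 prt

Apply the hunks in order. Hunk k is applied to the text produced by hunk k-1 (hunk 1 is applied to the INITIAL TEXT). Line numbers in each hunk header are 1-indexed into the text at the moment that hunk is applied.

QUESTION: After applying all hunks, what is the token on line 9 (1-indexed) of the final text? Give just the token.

Hunk 1: at line 8 remove [fldzz] add [xvtd] -> 11 lines: iup nyq eshts pqgp osrke muw zulc khr xvtd tja dck
Hunk 2: at line 1 remove [eshts,pqgp] add [csfic,zdawi,prt] -> 12 lines: iup nyq csfic zdawi prt osrke muw zulc khr xvtd tja dck
Hunk 3: at line 5 remove [osrke] add [nhpe] -> 12 lines: iup nyq csfic zdawi prt nhpe muw zulc khr xvtd tja dck
Hunk 4: at line 3 remove [zdawi] add [znt] -> 12 lines: iup nyq csfic znt prt nhpe muw zulc khr xvtd tja dck
Final line 9: khr

Answer: khr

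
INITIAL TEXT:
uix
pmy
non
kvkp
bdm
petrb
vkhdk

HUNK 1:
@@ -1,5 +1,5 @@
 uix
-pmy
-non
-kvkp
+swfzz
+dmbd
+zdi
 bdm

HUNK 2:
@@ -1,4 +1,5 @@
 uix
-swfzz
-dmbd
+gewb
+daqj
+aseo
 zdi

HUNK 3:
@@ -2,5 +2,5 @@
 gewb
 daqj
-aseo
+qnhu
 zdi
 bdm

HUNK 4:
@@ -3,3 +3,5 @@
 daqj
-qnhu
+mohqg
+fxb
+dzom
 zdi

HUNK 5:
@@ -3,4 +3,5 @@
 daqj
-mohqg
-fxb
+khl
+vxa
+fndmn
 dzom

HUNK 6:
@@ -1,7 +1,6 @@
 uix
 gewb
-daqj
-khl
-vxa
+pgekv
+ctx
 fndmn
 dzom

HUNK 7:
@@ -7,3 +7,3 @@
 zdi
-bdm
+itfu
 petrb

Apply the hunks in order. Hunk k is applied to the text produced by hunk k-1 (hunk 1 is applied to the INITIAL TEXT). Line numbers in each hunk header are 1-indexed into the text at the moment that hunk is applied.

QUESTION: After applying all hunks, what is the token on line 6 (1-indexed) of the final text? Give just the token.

Hunk 1: at line 1 remove [pmy,non,kvkp] add [swfzz,dmbd,zdi] -> 7 lines: uix swfzz dmbd zdi bdm petrb vkhdk
Hunk 2: at line 1 remove [swfzz,dmbd] add [gewb,daqj,aseo] -> 8 lines: uix gewb daqj aseo zdi bdm petrb vkhdk
Hunk 3: at line 2 remove [aseo] add [qnhu] -> 8 lines: uix gewb daqj qnhu zdi bdm petrb vkhdk
Hunk 4: at line 3 remove [qnhu] add [mohqg,fxb,dzom] -> 10 lines: uix gewb daqj mohqg fxb dzom zdi bdm petrb vkhdk
Hunk 5: at line 3 remove [mohqg,fxb] add [khl,vxa,fndmn] -> 11 lines: uix gewb daqj khl vxa fndmn dzom zdi bdm petrb vkhdk
Hunk 6: at line 1 remove [daqj,khl,vxa] add [pgekv,ctx] -> 10 lines: uix gewb pgekv ctx fndmn dzom zdi bdm petrb vkhdk
Hunk 7: at line 7 remove [bdm] add [itfu] -> 10 lines: uix gewb pgekv ctx fndmn dzom zdi itfu petrb vkhdk
Final line 6: dzom

Answer: dzom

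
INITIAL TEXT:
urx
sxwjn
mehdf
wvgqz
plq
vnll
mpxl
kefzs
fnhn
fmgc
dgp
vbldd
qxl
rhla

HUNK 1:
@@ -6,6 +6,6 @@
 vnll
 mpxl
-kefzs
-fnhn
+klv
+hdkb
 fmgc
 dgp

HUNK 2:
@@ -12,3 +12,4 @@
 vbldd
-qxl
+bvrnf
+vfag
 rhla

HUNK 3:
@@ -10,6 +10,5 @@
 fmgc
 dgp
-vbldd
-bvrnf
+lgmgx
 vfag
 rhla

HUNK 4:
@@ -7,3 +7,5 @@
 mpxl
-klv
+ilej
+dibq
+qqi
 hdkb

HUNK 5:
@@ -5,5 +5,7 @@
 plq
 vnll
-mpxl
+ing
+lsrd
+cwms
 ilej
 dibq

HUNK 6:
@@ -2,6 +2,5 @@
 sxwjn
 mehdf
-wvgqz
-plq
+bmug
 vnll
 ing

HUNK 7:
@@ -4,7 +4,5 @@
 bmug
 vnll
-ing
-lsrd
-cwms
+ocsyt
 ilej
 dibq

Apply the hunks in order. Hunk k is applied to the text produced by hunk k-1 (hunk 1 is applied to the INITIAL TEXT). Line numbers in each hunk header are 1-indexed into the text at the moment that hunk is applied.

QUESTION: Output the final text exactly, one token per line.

Hunk 1: at line 6 remove [kefzs,fnhn] add [klv,hdkb] -> 14 lines: urx sxwjn mehdf wvgqz plq vnll mpxl klv hdkb fmgc dgp vbldd qxl rhla
Hunk 2: at line 12 remove [qxl] add [bvrnf,vfag] -> 15 lines: urx sxwjn mehdf wvgqz plq vnll mpxl klv hdkb fmgc dgp vbldd bvrnf vfag rhla
Hunk 3: at line 10 remove [vbldd,bvrnf] add [lgmgx] -> 14 lines: urx sxwjn mehdf wvgqz plq vnll mpxl klv hdkb fmgc dgp lgmgx vfag rhla
Hunk 4: at line 7 remove [klv] add [ilej,dibq,qqi] -> 16 lines: urx sxwjn mehdf wvgqz plq vnll mpxl ilej dibq qqi hdkb fmgc dgp lgmgx vfag rhla
Hunk 5: at line 5 remove [mpxl] add [ing,lsrd,cwms] -> 18 lines: urx sxwjn mehdf wvgqz plq vnll ing lsrd cwms ilej dibq qqi hdkb fmgc dgp lgmgx vfag rhla
Hunk 6: at line 2 remove [wvgqz,plq] add [bmug] -> 17 lines: urx sxwjn mehdf bmug vnll ing lsrd cwms ilej dibq qqi hdkb fmgc dgp lgmgx vfag rhla
Hunk 7: at line 4 remove [ing,lsrd,cwms] add [ocsyt] -> 15 lines: urx sxwjn mehdf bmug vnll ocsyt ilej dibq qqi hdkb fmgc dgp lgmgx vfag rhla

Answer: urx
sxwjn
mehdf
bmug
vnll
ocsyt
ilej
dibq
qqi
hdkb
fmgc
dgp
lgmgx
vfag
rhla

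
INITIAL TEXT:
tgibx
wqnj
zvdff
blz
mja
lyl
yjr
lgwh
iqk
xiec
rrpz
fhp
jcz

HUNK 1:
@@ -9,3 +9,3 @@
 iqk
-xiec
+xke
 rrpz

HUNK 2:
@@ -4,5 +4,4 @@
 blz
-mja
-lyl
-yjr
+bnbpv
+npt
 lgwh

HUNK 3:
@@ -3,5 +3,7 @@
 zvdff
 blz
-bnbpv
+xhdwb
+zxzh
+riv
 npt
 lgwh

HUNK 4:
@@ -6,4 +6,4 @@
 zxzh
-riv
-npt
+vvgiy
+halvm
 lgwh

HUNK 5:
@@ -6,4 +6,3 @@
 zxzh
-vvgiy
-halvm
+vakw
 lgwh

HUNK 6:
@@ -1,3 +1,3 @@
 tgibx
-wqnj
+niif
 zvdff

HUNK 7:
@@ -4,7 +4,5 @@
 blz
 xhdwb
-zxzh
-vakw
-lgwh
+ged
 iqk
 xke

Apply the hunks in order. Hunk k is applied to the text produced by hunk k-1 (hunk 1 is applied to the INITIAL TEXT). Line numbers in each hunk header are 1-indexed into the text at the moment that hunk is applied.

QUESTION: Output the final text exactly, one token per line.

Answer: tgibx
niif
zvdff
blz
xhdwb
ged
iqk
xke
rrpz
fhp
jcz

Derivation:
Hunk 1: at line 9 remove [xiec] add [xke] -> 13 lines: tgibx wqnj zvdff blz mja lyl yjr lgwh iqk xke rrpz fhp jcz
Hunk 2: at line 4 remove [mja,lyl,yjr] add [bnbpv,npt] -> 12 lines: tgibx wqnj zvdff blz bnbpv npt lgwh iqk xke rrpz fhp jcz
Hunk 3: at line 3 remove [bnbpv] add [xhdwb,zxzh,riv] -> 14 lines: tgibx wqnj zvdff blz xhdwb zxzh riv npt lgwh iqk xke rrpz fhp jcz
Hunk 4: at line 6 remove [riv,npt] add [vvgiy,halvm] -> 14 lines: tgibx wqnj zvdff blz xhdwb zxzh vvgiy halvm lgwh iqk xke rrpz fhp jcz
Hunk 5: at line 6 remove [vvgiy,halvm] add [vakw] -> 13 lines: tgibx wqnj zvdff blz xhdwb zxzh vakw lgwh iqk xke rrpz fhp jcz
Hunk 6: at line 1 remove [wqnj] add [niif] -> 13 lines: tgibx niif zvdff blz xhdwb zxzh vakw lgwh iqk xke rrpz fhp jcz
Hunk 7: at line 4 remove [zxzh,vakw,lgwh] add [ged] -> 11 lines: tgibx niif zvdff blz xhdwb ged iqk xke rrpz fhp jcz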